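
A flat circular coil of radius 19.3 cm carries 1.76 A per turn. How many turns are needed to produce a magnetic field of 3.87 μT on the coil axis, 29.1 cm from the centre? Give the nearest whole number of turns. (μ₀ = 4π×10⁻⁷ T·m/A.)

For an N-turn coil, B = Nμ₀IR²/[2(R²+z²)^(3/2)]. A single turn gives B₁ = 9.67×10⁻⁷ T with R = 0.193 m, z = 0.291 m.
N = B/B₁ = 3.87×10⁻⁶ / 9.67×10⁻⁷ = 4.00.

N = 4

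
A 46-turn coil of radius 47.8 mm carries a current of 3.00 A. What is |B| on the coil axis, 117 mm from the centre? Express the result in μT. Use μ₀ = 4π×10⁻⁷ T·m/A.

For an N-turn flat coil, B = Nμ₀IR²/[2(R²+z²)^(3/2)] with R = 0.0478 m, z = 0.117 m.
B = 46 × 2.13×10⁻⁶ T = 9.81×10⁻⁵ T.

B ≈ 98.1 μT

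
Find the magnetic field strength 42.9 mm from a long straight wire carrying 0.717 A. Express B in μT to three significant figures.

B ≈ 3.34 μT

For an infinitely long straight wire, B = μ₀I/(2πd).
B = (4π×10⁻⁷ × 0.717) / (2π × 0.0429) = 3.34×10⁻⁶ T.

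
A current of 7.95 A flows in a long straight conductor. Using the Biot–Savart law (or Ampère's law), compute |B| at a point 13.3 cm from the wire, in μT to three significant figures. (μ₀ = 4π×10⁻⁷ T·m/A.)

For an infinitely long straight wire, B = μ₀I/(2πd).
B = (4π×10⁻⁷ × 7.95) / (2π × 0.133) = 1.20×10⁻⁵ T.

B ≈ 12.0 μT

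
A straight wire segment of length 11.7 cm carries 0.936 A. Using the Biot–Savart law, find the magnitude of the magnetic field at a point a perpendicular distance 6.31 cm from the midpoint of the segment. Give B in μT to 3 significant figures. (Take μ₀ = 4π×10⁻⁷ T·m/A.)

For a finite straight segment, B = (μ₀I/4πd)(sinθ₁ + sinθ₂), where θ₁, θ₂ are the angles from the perpendicular to each end.
The perpendicular from the point meets the wire at its midpoint, so each end is L/2 = 0.0585 m away along the wire.
sinθ₁ = 0.0585/√(0.0585²+0.0631²) = 0.6799; sinθ₂ = 0.0585/√(0.0585²+0.0631²) = 0.6799.
B = (4π×10⁻⁷ × 0.936) / (4π × 0.0631) × (0.6799 + 0.6799) = 2.02×10⁻⁶ T.

B ≈ 2.02 μT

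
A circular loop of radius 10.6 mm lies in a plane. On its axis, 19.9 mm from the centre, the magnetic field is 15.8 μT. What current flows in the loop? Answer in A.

On the axis of a loop, B = μ₀IR²/[2(R²+z²)^(3/2)], so I = 2B(R²+z²)^(3/2)/(μ₀R²).
R² + z² = 0.0001124 + 0.000396 = 0.0005084 m²; raised to 3/2 gives 1.15×10⁻⁵ m³.
I = 2 × 1.58×10⁻⁵ × 1.15×10⁻⁵ / (1.26×10⁻⁶ × 0.0001124) = 2.57 A.

I ≈ 2.57 A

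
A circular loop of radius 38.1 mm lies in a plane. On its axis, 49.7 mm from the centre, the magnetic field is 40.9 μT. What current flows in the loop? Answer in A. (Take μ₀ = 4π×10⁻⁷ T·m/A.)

I ≈ 11.0 A

On the axis of a loop, B = μ₀IR²/[2(R²+z²)^(3/2)], so I = 2B(R²+z²)^(3/2)/(μ₀R²).
R² + z² = 0.001452 + 0.00247 = 0.003922 m²; raised to 3/2 gives 2.46×10⁻⁴ m³.
I = 2 × 4.09×10⁻⁵ × 2.46×10⁻⁴ / (1.26×10⁻⁶ × 0.001452) = 11.0 A.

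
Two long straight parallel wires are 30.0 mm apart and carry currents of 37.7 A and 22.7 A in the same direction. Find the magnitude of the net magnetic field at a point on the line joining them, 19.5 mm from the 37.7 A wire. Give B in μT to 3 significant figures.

B ≈ 45.7 μT

Each long wire gives B = μ₀I/(2πd). Distances are d₁ = 0.0195 m and d₂ = 0.0105 m.
B₁ = 3.87×10⁻⁴ T, B₂ = 4.32×10⁻⁴ T.
Between parallel currents the two contributions point in opposite directions, so they subtract. B = |B₁ − B₂| = |3.87×10⁻⁴ − 4.32×10⁻⁴| = 4.57×10⁻⁵ T.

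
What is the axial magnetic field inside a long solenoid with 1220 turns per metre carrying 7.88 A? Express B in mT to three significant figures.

Inside a long solenoid, B = μ₀nI with n = 1220 turns/m.
B = 4π×10⁻⁷ × 1220 × 7.88 = 1.21×10⁻² T.

B ≈ 12.1 mT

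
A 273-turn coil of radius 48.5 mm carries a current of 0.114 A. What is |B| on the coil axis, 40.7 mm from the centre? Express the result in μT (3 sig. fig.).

B ≈ 181 μT

For an N-turn flat coil, B = Nμ₀IR²/[2(R²+z²)^(3/2)] with R = 0.0485 m, z = 0.0407 m.
B = 273 × 6.64×10⁻⁷ T = 1.81×10⁻⁴ T.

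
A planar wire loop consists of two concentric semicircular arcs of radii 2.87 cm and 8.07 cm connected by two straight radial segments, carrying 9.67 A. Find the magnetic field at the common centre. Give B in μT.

The radial connectors point toward the centre, so dl × r̂ = 0 and they contribute nothing.
Each semicircle gives μ₀I/(4R): inner arc 1.06×10⁻⁴ T, outer arc 3.76×10⁻⁵ T.
The two arcs carry current in opposite angular senses, so their fields oppose: B = |1.06×10⁻⁴ − 3.76×10⁻⁵| = 6.82×10⁻⁵ T.

B ≈ 68.2 μT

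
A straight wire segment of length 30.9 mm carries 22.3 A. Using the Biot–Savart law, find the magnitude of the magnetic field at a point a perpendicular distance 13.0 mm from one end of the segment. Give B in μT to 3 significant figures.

B ≈ 158 μT

For a finite straight segment, B = (μ₀I/4πd)(sinθ₁ + sinθ₂), where θ₁, θ₂ are the angles from the perpendicular to each end.
The perpendicular foot is at one end, so the two end-offsets along the wire are 0 and L = 0.0309 m.
sinθ₁ = 0/√(0²+0.013²) = 0.0000; sinθ₂ = 0.0309/√(0.0309²+0.013²) = 0.9217.
B = (4π×10⁻⁷ × 22.3) / (4π × 0.013) × (0.0000 + 0.9217) = 1.58×10⁻⁴ T.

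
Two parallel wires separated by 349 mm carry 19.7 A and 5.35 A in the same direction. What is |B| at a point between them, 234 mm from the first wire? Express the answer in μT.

B ≈ 7.53 μT

Each long wire gives B = μ₀I/(2πd). Distances are d₁ = 0.234 m and d₂ = 0.115 m.
B₁ = 1.68×10⁻⁵ T, B₂ = 9.30×10⁻⁶ T.
Between parallel currents the two contributions point in opposite directions, so they subtract. B = |B₁ − B₂| = |1.68×10⁻⁵ − 9.30×10⁻⁶| = 7.53×10⁻⁶ T.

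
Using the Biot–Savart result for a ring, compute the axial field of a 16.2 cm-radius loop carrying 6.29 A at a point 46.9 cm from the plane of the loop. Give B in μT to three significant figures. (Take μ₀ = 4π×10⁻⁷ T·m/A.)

On the axis of a circular loop, B = μ₀IR² / [2(R²+z²)^(3/2)].
R² + z² = (0.162)² + (0.469)² = 0.2462 m², and (R²+z²)^(3/2) = 0.122 m³.
B = (4π×10⁻⁷ × 6.29 × 0.02624) / (2 × 0.122) = 8.49×10⁻⁷ T.

B ≈ 0.849 μT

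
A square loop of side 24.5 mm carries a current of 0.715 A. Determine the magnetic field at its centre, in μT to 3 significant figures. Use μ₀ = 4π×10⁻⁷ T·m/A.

B ≈ 33.0 μT

Each side is a finite straight segment at perpendicular distance d = a/(2 tan(π/4)) = 0.01225 m from the centre, with end-angles ±π/4.
One side contributes B₁ = (μ₀I/4πd)·2 sin(π/4) = 8.25×10⁻⁶ T.
All 4 sides add in the same direction: B = 4 × 8.25×10⁻⁶ = 3.30×10⁻⁵ T.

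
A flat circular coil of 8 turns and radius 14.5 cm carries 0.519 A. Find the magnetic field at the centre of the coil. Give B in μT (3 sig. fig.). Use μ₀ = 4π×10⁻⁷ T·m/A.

B ≈ 18.0 μT

For an N-turn flat coil, B = Nμ₀I/(2R) with R = 0.145 m.
B = 8 × 2.25×10⁻⁶ T = 1.80×10⁻⁵ T.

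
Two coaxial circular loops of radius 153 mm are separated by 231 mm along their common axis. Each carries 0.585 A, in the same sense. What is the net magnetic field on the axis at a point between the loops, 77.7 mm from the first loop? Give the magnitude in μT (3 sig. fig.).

Each loop contributes B = μ₀IR²/[2(R²+z²)^(3/2)] on the axis, with z measured from that loop.
Loop 1 (z = 0.0777 m): B₁ = 1.70×10⁻⁶ T. Loop 2 (z = 0.1533 m): B₂ = 8.47×10⁻⁷ T.
The fields add: B = B₁ + B₂ = 2.55×10⁻⁶ T.

B ≈ 2.55 μT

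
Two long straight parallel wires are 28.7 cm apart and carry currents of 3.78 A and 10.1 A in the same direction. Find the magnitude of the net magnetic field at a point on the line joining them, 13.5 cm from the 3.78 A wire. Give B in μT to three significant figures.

B ≈ 7.69 μT

Each long wire gives B = μ₀I/(2πd). Distances are d₁ = 0.135 m and d₂ = 0.152 m.
B₁ = 5.60×10⁻⁶ T, B₂ = 1.33×10⁻⁵ T.
Between parallel currents the two contributions point in opposite directions, so they subtract. B = |B₁ − B₂| = |5.60×10⁻⁶ − 1.33×10⁻⁵| = 7.69×10⁻⁶ T.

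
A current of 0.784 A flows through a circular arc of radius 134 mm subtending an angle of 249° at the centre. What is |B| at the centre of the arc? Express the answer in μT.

B ≈ 2.54 μT

The Biot–Savart field of a circular arc at its centre is B = μ₀Iφ/(4πR), with φ = 4.346 rad.
B = (4π×10⁻⁷ × 0.784 × 4.346) / (4π × 0.134) = 2.54×10⁻⁶ T.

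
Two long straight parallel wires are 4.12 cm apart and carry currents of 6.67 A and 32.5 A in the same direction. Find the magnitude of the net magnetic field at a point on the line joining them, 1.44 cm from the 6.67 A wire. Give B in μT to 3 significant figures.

Each long wire gives B = μ₀I/(2πd). Distances are d₁ = 0.0144 m and d₂ = 0.0268 m.
B₁ = 9.26×10⁻⁵ T, B₂ = 2.43×10⁻⁴ T.
Between parallel currents the two contributions point in opposite directions, so they subtract. B = |B₁ − B₂| = |9.26×10⁻⁵ − 2.43×10⁻⁴| = 1.50×10⁻⁴ T.

B ≈ 150 μT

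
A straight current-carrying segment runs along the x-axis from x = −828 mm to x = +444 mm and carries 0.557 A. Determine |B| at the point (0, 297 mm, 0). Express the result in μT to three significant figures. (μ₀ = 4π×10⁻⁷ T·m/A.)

For a finite straight segment, B = (μ₀I/4πd)(sinθ₁ + sinθ₂), where θ₁, θ₂ are the angles from the perpendicular to each end.
The perpendicular distance is d = 0.297 m; the end-offsets along the wire are a = 0.828 m and b = 0.444 m.
sinθ₁ = 0.828/√(0.828²+0.297²) = 0.9413; sinθ₂ = 0.444/√(0.444²+0.297²) = 0.8312.
B = (4π×10⁻⁷ × 0.557) / (4π × 0.297) × (0.9413 + 0.8312) = 3.32×10⁻⁷ T.

B ≈ 0.332 μT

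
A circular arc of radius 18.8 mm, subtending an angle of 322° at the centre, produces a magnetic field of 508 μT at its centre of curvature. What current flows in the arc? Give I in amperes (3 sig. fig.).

I ≈ 17.0 A

For a circular arc, B = μ₀Iφ/(4πR) with φ in radians; here φ = 5.62 rad.
So I = 4πRB/(μ₀φ) = 4π × 0.0188 × 5.08×10⁻⁴ / (4π×10⁻⁷ × 5.62) = 17.0 A.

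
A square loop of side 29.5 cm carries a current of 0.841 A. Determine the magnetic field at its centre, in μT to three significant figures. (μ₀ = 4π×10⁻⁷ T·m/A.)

B ≈ 3.23 μT

Each side is a finite straight segment at perpendicular distance d = a/(2 tan(π/4)) = 0.1475 m from the centre, with end-angles ±π/4.
One side contributes B₁ = (μ₀I/4πd)·2 sin(π/4) = 8.06×10⁻⁷ T.
All 4 sides add in the same direction: B = 4 × 8.06×10⁻⁷ = 3.23×10⁻⁶ T.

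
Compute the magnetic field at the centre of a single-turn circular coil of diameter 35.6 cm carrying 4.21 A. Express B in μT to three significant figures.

At the centre of a circular loop the Biot–Savart law gives B = μ₀I/(2R) (so R = 0.178 m).
B = (4π×10⁻⁷ × 4.21) / (2 × 0.178) = 1.49×10⁻⁵ T.

B ≈ 14.9 μT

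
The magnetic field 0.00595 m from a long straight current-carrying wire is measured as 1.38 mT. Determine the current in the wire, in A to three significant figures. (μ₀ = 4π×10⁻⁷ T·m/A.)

For a long straight wire B = μ₀I/(2πd), so I = 2πdB/μ₀.
I = 2π × 0.00595 × 1.38×10⁻³ / (4π×10⁻⁷) = 41.1 A.

I ≈ 41.1 A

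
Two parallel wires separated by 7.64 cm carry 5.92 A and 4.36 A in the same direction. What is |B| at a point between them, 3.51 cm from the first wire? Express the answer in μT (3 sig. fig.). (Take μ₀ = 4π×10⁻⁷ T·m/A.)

B ≈ 12.6 μT

Each long wire gives B = μ₀I/(2πd). Distances are d₁ = 0.0351 m and d₂ = 0.0413 m.
B₁ = 3.37×10⁻⁵ T, B₂ = 2.11×10⁻⁵ T.
Between parallel currents the two contributions point in opposite directions, so they subtract. B = |B₁ − B₂| = |3.37×10⁻⁵ − 2.11×10⁻⁵| = 1.26×10⁻⁵ T.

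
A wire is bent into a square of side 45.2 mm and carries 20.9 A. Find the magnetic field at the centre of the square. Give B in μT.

Each side is a finite straight segment at perpendicular distance d = a/(2 tan(π/4)) = 0.0226 m from the centre, with end-angles ±π/4.
One side contributes B₁ = (μ₀I/4πd)·2 sin(π/4) = 1.31×10⁻⁴ T.
All 4 sides add in the same direction: B = 4 × 1.31×10⁻⁴ = 5.23×10⁻⁴ T.

B ≈ 523 μT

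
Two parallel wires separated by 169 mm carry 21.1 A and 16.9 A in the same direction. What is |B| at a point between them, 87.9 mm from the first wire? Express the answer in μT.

B ≈ 6.33 μT

Each long wire gives B = μ₀I/(2πd). Distances are d₁ = 0.0879 m and d₂ = 0.0811 m.
B₁ = 4.80×10⁻⁵ T, B₂ = 4.17×10⁻⁵ T.
Between parallel currents the two contributions point in opposite directions, so they subtract. B = |B₁ − B₂| = |4.80×10⁻⁵ − 4.17×10⁻⁵| = 6.33×10⁻⁶ T.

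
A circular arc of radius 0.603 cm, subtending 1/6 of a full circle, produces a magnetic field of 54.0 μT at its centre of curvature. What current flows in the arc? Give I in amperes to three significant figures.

For a circular arc, B = μ₀Iφ/(4πR) with φ in radians; here φ = 1.047 rad.
So I = 4πRB/(μ₀φ) = 4π × 0.00603 × 5.40×10⁻⁵ / (4π×10⁻⁷ × 1.047) = 3.11 A.

I ≈ 3.11 A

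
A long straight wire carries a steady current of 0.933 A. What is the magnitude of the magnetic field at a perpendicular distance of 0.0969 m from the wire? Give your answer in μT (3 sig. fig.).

For an infinitely long straight wire, B = μ₀I/(2πd).
B = (4π×10⁻⁷ × 0.933) / (2π × 0.0969) = 1.93×10⁻⁶ T.

B ≈ 1.93 μT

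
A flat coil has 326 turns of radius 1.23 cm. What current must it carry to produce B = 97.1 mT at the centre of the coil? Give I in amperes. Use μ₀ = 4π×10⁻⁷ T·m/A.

For an N-turn coil, B = Nμ₀I/(2R) with R = 0.0123 m, so I = 2RB/(Nμ₀) = 2 × 0.0123 × 9.71×10⁻² / (326 × 4π×10⁻⁷) = 5.83 A.

I ≈ 5.83 A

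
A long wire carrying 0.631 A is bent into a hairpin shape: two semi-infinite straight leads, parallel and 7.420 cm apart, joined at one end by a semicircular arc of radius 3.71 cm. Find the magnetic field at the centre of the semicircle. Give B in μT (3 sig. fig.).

The semicircular arc contributes B_arc = μ₀I·π/(4πR) = μ₀I/(4R) = 5.34×10⁻⁶ T.
Each semi-infinite lead is at perpendicular distance R = 0.0371 m from the centre, with the perpendicular foot at its near end, so it contributes μ₀I/(4πR); both point the same way, together 3.40×10⁻⁶ T.
Arc and leads all point the same direction: B = 5.34×10⁻⁶ + 3.40×10⁻⁶ = 8.74×10⁻⁶ T.

B ≈ 8.74 μT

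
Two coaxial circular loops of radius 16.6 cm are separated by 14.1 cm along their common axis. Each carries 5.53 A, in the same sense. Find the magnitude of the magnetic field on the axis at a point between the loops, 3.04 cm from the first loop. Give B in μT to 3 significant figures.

Each loop contributes B = μ₀IR²/[2(R²+z²)^(3/2)] on the axis, with z measured from that loop.
Loop 1 (z = 0.0304 m): B₁ = 1.99×10⁻⁵ T. Loop 2 (z = 0.1106 m): B₂ = 1.21×10⁻⁵ T.
The fields add: B = B₁ + B₂ = 3.20×10⁻⁵ T.

B ≈ 32.0 μT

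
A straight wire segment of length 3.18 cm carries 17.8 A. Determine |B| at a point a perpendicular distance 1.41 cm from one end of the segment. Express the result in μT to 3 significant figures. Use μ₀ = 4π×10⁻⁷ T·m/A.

For a finite straight segment, B = (μ₀I/4πd)(sinθ₁ + sinθ₂), where θ₁, θ₂ are the angles from the perpendicular to each end.
The perpendicular foot is at one end, so the two end-offsets along the wire are 0 and L = 0.0318 m.
sinθ₁ = 0/√(0²+0.0141²) = 0.0000; sinθ₂ = 0.0318/√(0.0318²+0.0141²) = 0.9142.
B = (4π×10⁻⁷ × 17.8) / (4π × 0.0141) × (0.0000 + 0.9142) = 1.15×10⁻⁴ T.

B ≈ 115 μT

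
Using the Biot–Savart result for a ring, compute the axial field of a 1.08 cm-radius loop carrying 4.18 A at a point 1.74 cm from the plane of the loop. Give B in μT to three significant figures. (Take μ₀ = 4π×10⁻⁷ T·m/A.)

B ≈ 35.7 μT

On the axis of a circular loop, B = μ₀IR² / [2(R²+z²)^(3/2)].
R² + z² = (0.0108)² + (0.0174)² = 0.0004194 m², and (R²+z²)^(3/2) = 8.59×10⁻⁶ m³.
B = (4π×10⁻⁷ × 4.18 × 0.0001166) / (2 × 8.59×10⁻⁶) = 3.57×10⁻⁵ T.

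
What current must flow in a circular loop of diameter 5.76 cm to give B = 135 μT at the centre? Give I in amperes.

At the centre of a circular loop B = μ₀I/(2R), so I = 2RB/μ₀.
With R = 0.0288 m, I = 2 × 0.0288 × 1.35×10⁻⁴ / (4π×10⁻⁷) = 6.19 A.

I ≈ 6.19 A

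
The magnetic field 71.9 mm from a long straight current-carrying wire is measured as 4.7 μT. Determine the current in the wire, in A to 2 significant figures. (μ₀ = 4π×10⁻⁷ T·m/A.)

I ≈ 1.7 A

For a long straight wire B = μ₀I/(2πd), so I = 2πdB/μ₀.
I = 2π × 0.0719 × 4.70×10⁻⁶ / (4π×10⁻⁷) = 1.69 A.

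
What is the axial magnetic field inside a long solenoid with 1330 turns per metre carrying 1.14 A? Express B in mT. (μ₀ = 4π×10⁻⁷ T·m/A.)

B ≈ 1.91 mT

Inside a long solenoid, B = μ₀nI with n = 1330 turns/m.
B = 4π×10⁻⁷ × 1330 × 1.14 = 1.91×10⁻³ T.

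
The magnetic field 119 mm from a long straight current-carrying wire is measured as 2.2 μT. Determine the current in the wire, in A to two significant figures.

I ≈ 1.3 A

For a long straight wire B = μ₀I/(2πd), so I = 2πdB/μ₀.
I = 2π × 0.119 × 2.20×10⁻⁶ / (4π×10⁻⁷) = 1.31 A.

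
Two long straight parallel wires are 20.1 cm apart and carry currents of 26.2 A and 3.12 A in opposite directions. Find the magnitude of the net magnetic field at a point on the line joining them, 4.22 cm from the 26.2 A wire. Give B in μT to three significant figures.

Each long wire gives B = μ₀I/(2πd). Distances are d₁ = 0.0422 m and d₂ = 0.1588 m.
B₁ = 1.24×10⁻⁴ T, B₂ = 3.93×10⁻⁶ T.
Between antiparallel currents both contributions point the same way, so they add. B = B₁ + B₂ = 1.24×10⁻⁴ + 3.93×10⁻⁶ = 1.28×10⁻⁴ T.

B ≈ 128 μT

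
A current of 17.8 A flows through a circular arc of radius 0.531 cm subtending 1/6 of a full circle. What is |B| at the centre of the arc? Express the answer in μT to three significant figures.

B ≈ 351 μT

The Biot–Savart field of a circular arc at its centre is B = μ₀Iφ/(4πR), with φ = 1.047 rad.
B = (4π×10⁻⁷ × 17.8 × 1.047) / (4π × 0.00531) = 3.51×10⁻⁴ T.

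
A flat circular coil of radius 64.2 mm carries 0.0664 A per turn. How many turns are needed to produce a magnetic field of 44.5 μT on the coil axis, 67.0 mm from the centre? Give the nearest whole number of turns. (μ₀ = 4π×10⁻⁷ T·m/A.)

N = 207

For an N-turn coil, B = Nμ₀IR²/[2(R²+z²)^(3/2)]. A single turn gives B₁ = 2.15×10⁻⁷ T with R = 0.0642 m, z = 0.067 m.
N = B/B₁ = 4.45×10⁻⁵ / 2.15×10⁻⁷ = 206.77.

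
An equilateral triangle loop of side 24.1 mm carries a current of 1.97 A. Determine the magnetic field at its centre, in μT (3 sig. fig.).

Each side is a finite straight segment at perpendicular distance d = a/(2 tan(π/3)) = 0.006957 m from the centre, with end-angles ±π/3.
One side contributes B₁ = (μ₀I/4πd)·2 sin(π/3) = 4.90×10⁻⁵ T.
All 3 sides add in the same direction: B = 3 × 4.90×10⁻⁵ = 1.47×10⁻⁴ T.

B ≈ 147 μT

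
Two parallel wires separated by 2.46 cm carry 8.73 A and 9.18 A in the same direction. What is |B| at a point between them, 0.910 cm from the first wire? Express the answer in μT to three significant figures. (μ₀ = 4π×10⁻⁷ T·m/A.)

Each long wire gives B = μ₀I/(2πd). Distances are d₁ = 0.0091 m and d₂ = 0.0155 m.
B₁ = 1.92×10⁻⁴ T, B₂ = 1.18×10⁻⁴ T.
Between parallel currents the two contributions point in opposite directions, so they subtract. B = |B₁ − B₂| = |1.92×10⁻⁴ − 1.18×10⁻⁴| = 7.34×10⁻⁵ T.

B ≈ 73.4 μT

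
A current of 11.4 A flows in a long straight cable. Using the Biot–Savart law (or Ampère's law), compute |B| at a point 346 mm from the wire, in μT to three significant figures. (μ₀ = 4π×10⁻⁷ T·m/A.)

For an infinitely long straight wire, B = μ₀I/(2πd).
B = (4π×10⁻⁷ × 11.4) / (2π × 0.346) = 6.59×10⁻⁶ T.

B ≈ 6.59 μT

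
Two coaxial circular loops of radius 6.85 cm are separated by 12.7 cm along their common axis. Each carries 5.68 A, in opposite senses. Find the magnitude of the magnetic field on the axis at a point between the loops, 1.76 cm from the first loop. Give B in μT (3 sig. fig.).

Each loop contributes B = μ₀IR²/[2(R²+z²)^(3/2)] on the axis, with z measured from that loop.
Loop 1 (z = 0.0176 m): B₁ = 4.73×10⁻⁵ T. Loop 2 (z = 0.1094 m): B₂ = 7.79×10⁻⁶ T.
The fields oppose: B = |B₁ − B₂| = 3.95×10⁻⁵ T.

B ≈ 39.5 μT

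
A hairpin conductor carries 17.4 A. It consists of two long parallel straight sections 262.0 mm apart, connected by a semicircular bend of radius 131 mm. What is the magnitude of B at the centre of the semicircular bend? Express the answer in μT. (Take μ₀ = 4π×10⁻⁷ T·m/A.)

B ≈ 68.3 μT

The semicircular arc contributes B_arc = μ₀I·π/(4πR) = μ₀I/(4R) = 4.17×10⁻⁵ T.
Each semi-infinite lead is at perpendicular distance R = 0.131 m from the centre, with the perpendicular foot at its near end, so it contributes μ₀I/(4πR); both point the same way, together 2.66×10⁻⁵ T.
Arc and leads all point the same direction: B = 4.17×10⁻⁵ + 2.66×10⁻⁵ = 6.83×10⁻⁵ T.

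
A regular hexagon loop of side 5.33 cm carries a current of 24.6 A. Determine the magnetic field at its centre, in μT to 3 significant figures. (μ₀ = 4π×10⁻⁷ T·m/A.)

Each side is a finite straight segment at perpendicular distance d = a/(2 tan(π/6)) = 0.04616 m from the centre, with end-angles ±π/6.
One side contributes B₁ = (μ₀I/4πd)·2 sin(π/6) = 5.33×10⁻⁵ T.
All 6 sides add in the same direction: B = 6 × 5.33×10⁻⁵ = 3.20×10⁻⁴ T.

B ≈ 320 μT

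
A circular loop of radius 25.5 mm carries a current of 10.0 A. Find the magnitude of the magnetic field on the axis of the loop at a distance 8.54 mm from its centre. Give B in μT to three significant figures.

On the axis of a circular loop, B = μ₀IR² / [2(R²+z²)^(3/2)].
R² + z² = (0.0255)² + (0.00854)² = 0.0007232 m², and (R²+z²)^(3/2) = 1.94×10⁻⁵ m³.
B = (4π×10⁻⁷ × 10.0 × 0.0006503) / (2 × 1.94×10⁻⁵) = 2.10×10⁻⁴ T.

B ≈ 210 μT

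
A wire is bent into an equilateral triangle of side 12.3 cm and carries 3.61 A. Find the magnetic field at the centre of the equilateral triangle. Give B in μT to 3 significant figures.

Each side is a finite straight segment at perpendicular distance d = a/(2 tan(π/3)) = 0.03551 m from the centre, with end-angles ±π/3.
One side contributes B₁ = (μ₀I/4πd)·2 sin(π/3) = 1.76×10⁻⁵ T.
All 3 sides add in the same direction: B = 3 × 1.76×10⁻⁵ = 5.28×10⁻⁵ T.

B ≈ 52.8 μT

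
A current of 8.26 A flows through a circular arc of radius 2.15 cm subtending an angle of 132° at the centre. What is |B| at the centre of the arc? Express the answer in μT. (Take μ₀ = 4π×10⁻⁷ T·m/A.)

The Biot–Savart field of a circular arc at its centre is B = μ₀Iφ/(4πR), with φ = 2.304 rad.
B = (4π×10⁻⁷ × 8.26 × 2.304) / (4π × 0.0215) = 8.85×10⁻⁵ T.

B ≈ 88.5 μT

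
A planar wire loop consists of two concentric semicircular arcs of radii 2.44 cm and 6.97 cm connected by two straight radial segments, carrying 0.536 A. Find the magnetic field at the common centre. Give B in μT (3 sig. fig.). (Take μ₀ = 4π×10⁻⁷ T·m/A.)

B ≈ 4.49 μT

The radial connectors point toward the centre, so dl × r̂ = 0 and they contribute nothing.
Each semicircle gives μ₀I/(4R): inner arc 6.90×10⁻⁶ T, outer arc 2.42×10⁻⁶ T.
The two arcs carry current in opposite angular senses, so their fields oppose: B = |6.90×10⁻⁶ − 2.42×10⁻⁶| = 4.49×10⁻⁶ T.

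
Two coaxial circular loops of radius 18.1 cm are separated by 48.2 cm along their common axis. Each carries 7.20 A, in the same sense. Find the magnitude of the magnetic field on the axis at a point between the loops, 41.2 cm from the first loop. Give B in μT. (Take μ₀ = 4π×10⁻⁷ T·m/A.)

B ≈ 21.9 μT

Each loop contributes B = μ₀IR²/[2(R²+z²)^(3/2)] on the axis, with z measured from that loop.
Loop 1 (z = 0.412 m): B₁ = 1.63×10⁻⁶ T. Loop 2 (z = 0.07 m): B₂ = 2.03×10⁻⁵ T.
The fields add: B = B₁ + B₂ = 2.19×10⁻⁵ T.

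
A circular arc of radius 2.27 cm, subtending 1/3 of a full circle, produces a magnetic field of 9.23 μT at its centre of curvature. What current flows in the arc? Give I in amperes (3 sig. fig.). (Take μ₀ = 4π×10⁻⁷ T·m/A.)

I ≈ 1.00 A

For a circular arc, B = μ₀Iφ/(4πR) with φ in radians; here φ = 2.094 rad.
So I = 4πRB/(μ₀φ) = 4π × 0.0227 × 9.23×10⁻⁶ / (4π×10⁻⁷ × 2.094) = 1.00 A.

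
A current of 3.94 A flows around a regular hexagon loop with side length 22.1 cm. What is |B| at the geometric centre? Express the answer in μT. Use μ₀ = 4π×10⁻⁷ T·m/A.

B ≈ 12.4 μT

Each side is a finite straight segment at perpendicular distance d = a/(2 tan(π/6)) = 0.1914 m from the centre, with end-angles ±π/6.
One side contributes B₁ = (μ₀I/4πd)·2 sin(π/6) = 2.06×10⁻⁶ T.
All 6 sides add in the same direction: B = 6 × 2.06×10⁻⁶ = 1.24×10⁻⁵ T.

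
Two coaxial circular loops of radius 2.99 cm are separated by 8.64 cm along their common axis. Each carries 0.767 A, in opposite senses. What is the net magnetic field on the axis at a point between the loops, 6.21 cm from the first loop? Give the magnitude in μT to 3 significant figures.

B ≈ 6.22 μT

Each loop contributes B = μ₀IR²/[2(R²+z²)^(3/2)] on the axis, with z measured from that loop.
Loop 1 (z = 0.0621 m): B₁ = 1.32×10⁻⁶ T. Loop 2 (z = 0.0243 m): B₂ = 7.53×10⁻⁶ T.
The fields oppose: B = |B₁ − B₂| = 6.22×10⁻⁶ T.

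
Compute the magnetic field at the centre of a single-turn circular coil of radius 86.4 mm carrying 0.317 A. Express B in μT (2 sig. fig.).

At the centre of a circular loop the Biot–Savart law gives B = μ₀I/(2R).
B = (4π×10⁻⁷ × 0.317) / (2 × 0.0864) = 2.31×10⁻⁶ T.

B ≈ 2.3 μT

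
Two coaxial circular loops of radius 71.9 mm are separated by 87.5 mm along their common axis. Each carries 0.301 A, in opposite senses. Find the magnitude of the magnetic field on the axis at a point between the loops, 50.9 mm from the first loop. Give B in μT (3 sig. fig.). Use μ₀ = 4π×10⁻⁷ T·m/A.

Each loop contributes B = μ₀IR²/[2(R²+z²)^(3/2)] on the axis, with z measured from that loop.
Loop 1 (z = 0.0509 m): B₁ = 1.43×10⁻⁶ T. Loop 2 (z = 0.0366 m): B₂ = 1.86×10⁻⁶ T.
The fields oppose: B = |B₁ − B₂| = 4.32×10⁻⁷ T.

B ≈ 0.432 μT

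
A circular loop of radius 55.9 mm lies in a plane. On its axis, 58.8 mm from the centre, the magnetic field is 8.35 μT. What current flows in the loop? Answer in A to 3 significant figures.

I ≈ 2.27 A

On the axis of a loop, B = μ₀IR²/[2(R²+z²)^(3/2)], so I = 2B(R²+z²)^(3/2)/(μ₀R²).
R² + z² = 0.003125 + 0.003457 = 0.006582 m²; raised to 3/2 gives 5.34×10⁻⁴ m³.
I = 2 × 8.35×10⁻⁶ × 5.34×10⁻⁴ / (1.26×10⁻⁶ × 0.003125) = 2.27 A.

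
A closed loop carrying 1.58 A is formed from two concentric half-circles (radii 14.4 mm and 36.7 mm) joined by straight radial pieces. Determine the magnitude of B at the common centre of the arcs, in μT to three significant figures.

The radial connectors point toward the centre, so dl × r̂ = 0 and they contribute nothing.
Each semicircle gives μ₀I/(4R): inner arc 3.45×10⁻⁵ T, outer arc 1.35×10⁻⁵ T.
The two arcs carry current in opposite angular senses, so their fields oppose: B = |3.45×10⁻⁵ − 1.35×10⁻⁵| = 2.09×10⁻⁵ T.

B ≈ 20.9 μT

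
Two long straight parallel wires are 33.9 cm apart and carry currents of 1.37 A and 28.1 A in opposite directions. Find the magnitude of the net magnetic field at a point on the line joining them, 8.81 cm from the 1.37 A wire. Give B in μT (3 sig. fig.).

B ≈ 25.5 μT

Each long wire gives B = μ₀I/(2πd). Distances are d₁ = 0.0881 m and d₂ = 0.2509 m.
B₁ = 3.11×10⁻⁶ T, B₂ = 2.24×10⁻⁵ T.
Between antiparallel currents both contributions point the same way, so they add. B = B₁ + B₂ = 3.11×10⁻⁶ + 2.24×10⁻⁵ = 2.55×10⁻⁵ T.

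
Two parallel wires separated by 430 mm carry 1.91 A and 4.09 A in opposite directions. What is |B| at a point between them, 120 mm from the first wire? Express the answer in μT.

Each long wire gives B = μ₀I/(2πd). Distances are d₁ = 0.12 m and d₂ = 0.31 m.
B₁ = 3.18×10⁻⁶ T, B₂ = 2.64×10⁻⁶ T.
Between antiparallel currents both contributions point the same way, so they add. B = B₁ + B₂ = 3.18×10⁻⁶ + 2.64×10⁻⁶ = 5.82×10⁻⁶ T.

B ≈ 5.82 μT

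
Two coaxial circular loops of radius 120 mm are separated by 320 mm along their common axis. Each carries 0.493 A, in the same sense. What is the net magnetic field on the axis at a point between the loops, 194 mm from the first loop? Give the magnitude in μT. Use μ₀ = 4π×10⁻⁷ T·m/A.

B ≈ 1.22 μT

Each loop contributes B = μ₀IR²/[2(R²+z²)^(3/2)] on the axis, with z measured from that loop.
Loop 1 (z = 0.194 m): B₁ = 3.76×10⁻⁷ T. Loop 2 (z = 0.126 m): B₂ = 8.47×10⁻⁷ T.
The fields add: B = B₁ + B₂ = 1.22×10⁻⁶ T.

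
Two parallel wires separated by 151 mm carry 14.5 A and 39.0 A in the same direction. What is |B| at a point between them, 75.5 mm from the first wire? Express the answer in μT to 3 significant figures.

B ≈ 64.9 μT

Each long wire gives B = μ₀I/(2πd). Distances are d₁ = 0.0755 m and d₂ = 0.0755 m.
B₁ = 3.84×10⁻⁵ T, B₂ = 1.03×10⁻⁴ T.
Between parallel currents the two contributions point in opposite directions, so they subtract. B = |B₁ − B₂| = |3.84×10⁻⁵ − 1.03×10⁻⁴| = 6.49×10⁻⁵ T.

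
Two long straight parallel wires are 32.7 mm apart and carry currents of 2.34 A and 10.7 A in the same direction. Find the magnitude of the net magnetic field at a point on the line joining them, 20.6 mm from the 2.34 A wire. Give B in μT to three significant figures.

B ≈ 154 μT

Each long wire gives B = μ₀I/(2πd). Distances are d₁ = 0.0206 m and d₂ = 0.0121 m.
B₁ = 2.27×10⁻⁵ T, B₂ = 1.77×10⁻⁴ T.
Between parallel currents the two contributions point in opposite directions, so they subtract. B = |B₁ − B₂| = |2.27×10⁻⁵ − 1.77×10⁻⁴| = 1.54×10⁻⁴ T.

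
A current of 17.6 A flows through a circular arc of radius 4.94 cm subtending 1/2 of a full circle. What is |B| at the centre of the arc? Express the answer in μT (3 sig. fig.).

B ≈ 112 μT

The Biot–Savart field of a circular arc at its centre is B = μ₀Iφ/(4πR), with φ = 3.142 rad.
B = (4π×10⁻⁷ × 17.6 × 3.142) / (4π × 0.0494) = 1.12×10⁻⁴ T.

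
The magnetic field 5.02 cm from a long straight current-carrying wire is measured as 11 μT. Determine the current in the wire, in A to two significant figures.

For a long straight wire B = μ₀I/(2πd), so I = 2πdB/μ₀.
I = 2π × 0.0502 × 1.10×10⁻⁵ / (4π×10⁻⁷) = 2.76 A.

I ≈ 2.8 A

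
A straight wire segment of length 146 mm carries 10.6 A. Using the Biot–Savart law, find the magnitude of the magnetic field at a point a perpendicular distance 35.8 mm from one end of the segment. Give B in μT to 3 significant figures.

B ≈ 28.8 μT

For a finite straight segment, B = (μ₀I/4πd)(sinθ₁ + sinθ₂), where θ₁, θ₂ are the angles from the perpendicular to each end.
The perpendicular foot is at one end, so the two end-offsets along the wire are 0 and L = 0.146 m.
sinθ₁ = 0/√(0²+0.0358²) = 0.0000; sinθ₂ = 0.146/√(0.146²+0.0358²) = 0.9712.
B = (4π×10⁻⁷ × 10.6) / (4π × 0.0358) × (0.0000 + 0.9712) = 2.88×10⁻⁵ T.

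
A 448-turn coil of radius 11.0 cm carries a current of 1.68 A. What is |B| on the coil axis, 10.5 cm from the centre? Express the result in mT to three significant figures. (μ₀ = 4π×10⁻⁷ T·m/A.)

For an N-turn flat coil, B = Nμ₀IR²/[2(R²+z²)^(3/2)] with R = 0.11 m, z = 0.105 m.
B = 448 × 3.63×10⁻⁶ T = 1.63×10⁻³ T.

B ≈ 1.63 mT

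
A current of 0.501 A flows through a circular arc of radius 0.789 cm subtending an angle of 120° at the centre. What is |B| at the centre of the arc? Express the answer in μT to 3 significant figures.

The Biot–Savart field of a circular arc at its centre is B = μ₀Iφ/(4πR), with φ = 2.094 rad.
B = (4π×10⁻⁷ × 0.501 × 2.094) / (4π × 0.00789) = 1.33×10⁻⁵ T.

B ≈ 13.3 μT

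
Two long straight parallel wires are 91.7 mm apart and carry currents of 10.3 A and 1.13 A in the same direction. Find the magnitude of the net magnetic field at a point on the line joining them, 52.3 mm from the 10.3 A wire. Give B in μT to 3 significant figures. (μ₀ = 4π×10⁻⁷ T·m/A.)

Each long wire gives B = μ₀I/(2πd). Distances are d₁ = 0.0523 m and d₂ = 0.0394 m.
B₁ = 3.94×10⁻⁵ T, B₂ = 5.74×10⁻⁶ T.
Between parallel currents the two contributions point in opposite directions, so they subtract. B = |B₁ − B₂| = |3.94×10⁻⁵ − 5.74×10⁻⁶| = 3.37×10⁻⁵ T.

B ≈ 33.7 μT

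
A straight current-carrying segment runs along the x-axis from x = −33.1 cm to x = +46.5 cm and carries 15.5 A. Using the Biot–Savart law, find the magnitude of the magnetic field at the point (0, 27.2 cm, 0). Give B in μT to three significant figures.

For a finite straight segment, B = (μ₀I/4πd)(sinθ₁ + sinθ₂), where θ₁, θ₂ are the angles from the perpendicular to each end.
The perpendicular distance is d = 0.272 m; the end-offsets along the wire are a = 0.331 m and b = 0.465 m.
sinθ₁ = 0.331/√(0.331²+0.272²) = 0.7726; sinθ₂ = 0.465/√(0.465²+0.272²) = 0.8632.
B = (4π×10⁻⁷ × 15.5) / (4π × 0.272) × (0.7726 + 0.8632) = 9.32×10⁻⁶ T.

B ≈ 9.32 μT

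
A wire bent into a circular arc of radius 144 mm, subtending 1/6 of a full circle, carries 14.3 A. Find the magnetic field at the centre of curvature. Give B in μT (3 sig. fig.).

B ≈ 10.4 μT

The Biot–Savart field of a circular arc at its centre is B = μ₀Iφ/(4πR), with φ = 1.047 rad.
B = (4π×10⁻⁷ × 14.3 × 1.047) / (4π × 0.144) = 1.04×10⁻⁵ T.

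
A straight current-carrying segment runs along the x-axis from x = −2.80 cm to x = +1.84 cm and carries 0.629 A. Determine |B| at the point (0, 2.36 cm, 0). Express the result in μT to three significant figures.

For a finite straight segment, B = (μ₀I/4πd)(sinθ₁ + sinθ₂), where θ₁, θ₂ are the angles from the perpendicular to each end.
The perpendicular distance is d = 0.0236 m; the end-offsets along the wire are a = 0.028 m and b = 0.0184 m.
sinθ₁ = 0.028/√(0.028²+0.0236²) = 0.7646; sinθ₂ = 0.0184/√(0.0184²+0.0236²) = 0.6149.
B = (4π×10⁻⁷ × 0.629) / (4π × 0.0236) × (0.7646 + 0.6149) = 3.68×10⁻⁶ T.

B ≈ 3.68 μT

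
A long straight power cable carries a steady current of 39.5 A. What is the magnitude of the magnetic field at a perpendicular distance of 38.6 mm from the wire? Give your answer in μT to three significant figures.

For an infinitely long straight wire, B = μ₀I/(2πd).
B = (4π×10⁻⁷ × 39.5) / (2π × 0.0386) = 2.05×10⁻⁴ T.

B ≈ 205 μT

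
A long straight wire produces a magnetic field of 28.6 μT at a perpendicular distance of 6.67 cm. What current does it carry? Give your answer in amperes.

For a long straight wire B = μ₀I/(2πd), so I = 2πdB/μ₀.
I = 2π × 0.0667 × 2.86×10⁻⁵ / (4π×10⁻⁷) = 9.54 A.

I ≈ 9.54 A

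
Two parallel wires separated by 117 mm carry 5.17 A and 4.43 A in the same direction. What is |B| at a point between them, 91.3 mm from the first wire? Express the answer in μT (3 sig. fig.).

Each long wire gives B = μ₀I/(2πd). Distances are d₁ = 0.0913 m and d₂ = 0.0257 m.
B₁ = 1.13×10⁻⁵ T, B₂ = 3.45×10⁻⁵ T.
Between parallel currents the two contributions point in opposite directions, so they subtract. B = |B₁ − B₂| = |1.13×10⁻⁵ − 3.45×10⁻⁵| = 2.31×10⁻⁵ T.

B ≈ 23.1 μT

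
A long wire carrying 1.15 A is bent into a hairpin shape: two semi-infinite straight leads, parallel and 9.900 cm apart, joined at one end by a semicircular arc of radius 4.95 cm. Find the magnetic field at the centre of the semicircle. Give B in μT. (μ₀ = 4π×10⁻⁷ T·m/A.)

The semicircular arc contributes B_arc = μ₀I·π/(4πR) = μ₀I/(4R) = 7.30×10⁻⁶ T.
Each semi-infinite lead is at perpendicular distance R = 0.0495 m from the centre, with the perpendicular foot at its near end, so it contributes μ₀I/(4πR); both point the same way, together 4.65×10⁻⁶ T.
Arc and leads all point the same direction: B = 7.30×10⁻⁶ + 4.65×10⁻⁶ = 1.19×10⁻⁵ T.

B ≈ 11.9 μT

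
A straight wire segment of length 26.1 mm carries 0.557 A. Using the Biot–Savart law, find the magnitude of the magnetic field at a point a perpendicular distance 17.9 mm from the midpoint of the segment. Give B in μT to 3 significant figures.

B ≈ 3.67 μT

For a finite straight segment, B = (μ₀I/4πd)(sinθ₁ + sinθ₂), where θ₁, θ₂ are the angles from the perpendicular to each end.
The perpendicular from the point meets the wire at its midpoint, so each end is L/2 = 0.01305 m away along the wire.
sinθ₁ = 0.01305/√(0.01305²+0.0179²) = 0.5891; sinθ₂ = 0.01305/√(0.01305²+0.0179²) = 0.5891.
B = (4π×10⁻⁷ × 0.557) / (4π × 0.0179) × (0.5891 + 0.5891) = 3.67×10⁻⁶ T.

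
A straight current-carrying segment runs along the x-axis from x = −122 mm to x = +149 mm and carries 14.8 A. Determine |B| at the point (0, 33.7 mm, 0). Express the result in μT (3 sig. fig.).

For a finite straight segment, B = (μ₀I/4πd)(sinθ₁ + sinθ₂), where θ₁, θ₂ are the angles from the perpendicular to each end.
The perpendicular distance is d = 0.0337 m; the end-offsets along the wire are a = 0.122 m and b = 0.149 m.
sinθ₁ = 0.122/√(0.122²+0.0337²) = 0.9639; sinθ₂ = 0.149/√(0.149²+0.0337²) = 0.9754.
B = (4π×10⁻⁷ × 14.8) / (4π × 0.0337) × (0.9639 + 0.9754) = 8.52×10⁻⁵ T.

B ≈ 85.2 μT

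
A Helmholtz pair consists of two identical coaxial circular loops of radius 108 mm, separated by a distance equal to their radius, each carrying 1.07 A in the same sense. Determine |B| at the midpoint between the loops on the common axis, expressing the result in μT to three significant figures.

B ≈ 8.91 μT

Each loop contributes B = μ₀IR²/[2(R²+z²)^(3/2)] on the axis, with z measured from that loop.
Loop 1 (z = 0.054 m): B₁ = 4.45×10⁻⁶ T. Loop 2 (z = 0.054 m): B₂ = 4.45×10⁻⁶ T.
The fields add: B = B₁ + B₂ = 8.91×10⁻⁶ T.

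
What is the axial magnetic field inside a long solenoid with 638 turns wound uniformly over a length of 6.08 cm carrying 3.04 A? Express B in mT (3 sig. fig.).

Inside a long solenoid, B = μ₀nI with n = 1.049×10⁴ turns/m.
B = 4π×10⁻⁷ × 1.049×10⁴ × 3.04 = 4.01×10⁻² T.

B ≈ 40.1 mT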